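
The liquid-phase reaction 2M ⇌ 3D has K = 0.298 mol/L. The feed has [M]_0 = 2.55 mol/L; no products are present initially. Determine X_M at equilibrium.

Let X = conversion of M; extent ξ = 2.55X/2 mol/L.
Concentrations: [M] = 2.55 − 2.55X; [D] = 3.82X.
K = [D]^3 / ([M]^2).
Solving K = 0.298 for X ∈ (0,1): X = 0.265.

X = 0.265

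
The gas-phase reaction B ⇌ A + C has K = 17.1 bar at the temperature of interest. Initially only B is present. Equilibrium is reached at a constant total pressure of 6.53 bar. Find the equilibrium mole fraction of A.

Let X = conversion of B (basis 1 mol B); extent of reaction ξ = X.
Moles: n_B = 1 − X; n_A = X; n_C = X.
Total moles n_T = 1 + X.
y_i = n_i/n_T, p_i = y_i·P. K = p_A p_C / (p_B).
This yields a degree-2 equation in X; solving on (0,1), X = 0.851.
Then n_A = 0.851, n_T = 1.85, so y_A = 0.460.

y_A = 0.460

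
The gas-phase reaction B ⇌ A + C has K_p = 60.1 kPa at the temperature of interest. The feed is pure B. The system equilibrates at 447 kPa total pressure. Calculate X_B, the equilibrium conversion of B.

X = 0.344

Take 1 mol B as basis and let X be its fractional conversion, so ξ = X.
At extent ξ: n_B = 1 − X; n_A = X; n_C = X.
Total moles n_T = 1 + X.
Mole fractions y_i = n_i/n_T; K_p = p_A p_C / (p_B) with p_i = y_i·P.
This yields a degree-2 equation in X; solving on (0,1), X = 0.344.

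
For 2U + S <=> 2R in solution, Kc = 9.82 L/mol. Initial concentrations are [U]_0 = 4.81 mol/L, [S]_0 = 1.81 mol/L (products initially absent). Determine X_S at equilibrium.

Let X = conversion of S; extent ξ = 1.81·X mol/L.
Concentrations: [U] = 4.81 − 3.62X; [S] = 1.81 − 1.81X; [R] = 3.62X.
Kc = [R]^2 / ([U]^2 [S]).
Solving Kc = 9.82 for X ∈ (0,1): X = 0.837.

X = 0.837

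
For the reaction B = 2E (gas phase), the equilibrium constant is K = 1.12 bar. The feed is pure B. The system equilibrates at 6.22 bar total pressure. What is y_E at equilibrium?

y_E = 0.344

Let X = conversion of B (basis 1 mol B); extent of reaction ξ = X.
Mole table: n_B = 1 − X; n_E = 2X.
n_T = Σnᵢ = 1 + X.
With p_i = (n_i/n_T)P, K = p_E^2 / (p_B).
This yields a degree-2 equation in X; solving on (0,1), X = 0.208.
Then n_E = 0.415, n_T = 1.21, so y_E = 0.344.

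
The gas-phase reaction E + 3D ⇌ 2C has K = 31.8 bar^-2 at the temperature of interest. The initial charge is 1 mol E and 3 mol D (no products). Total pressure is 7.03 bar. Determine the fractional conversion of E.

X = 0.862

Basis: 1 mol E initially; let X = conversion of E. Extent ξ = X.
Moles: n_E = 1 − X; n_D = 3 − 3X; n_C = 2X.
n_T = Σnᵢ = 4 − 2X.
Mole fractions y_i = n_i/n_T; K = p_C^2 / (p_E p_D^3) with p_i = y_i·P.
Setting this equal to 31.8 bar^-2 and taking the physical root (0 < X < 1) gives X = 0.862.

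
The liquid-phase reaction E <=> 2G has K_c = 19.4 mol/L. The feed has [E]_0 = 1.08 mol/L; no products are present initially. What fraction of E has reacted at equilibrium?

Let X = conversion of E; extent ξ = 1.08·X mol/L.
Concentrations: [E] = 1.08 − 1.08X; [G] = 2.16X.
K_c = [G]^2 / ([E]).
Solving K_c = 19.4 for X ∈ (0,1): X = 0.842.

X = 0.842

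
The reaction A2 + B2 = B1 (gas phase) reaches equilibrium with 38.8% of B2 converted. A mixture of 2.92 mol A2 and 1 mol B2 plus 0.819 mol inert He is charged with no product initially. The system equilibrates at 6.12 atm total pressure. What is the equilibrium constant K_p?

K_p = 0.178 atm^-1

Basis: 1 mol B2 initially; let X = conversion of B2. Extent ξ = X.
Mole table: n_A2 = 2.92 − X; n_B2 = 1 − X; n_B1 = X; n_I = 0.819 (inert).
Total moles n_T = 4.74 − X.
At X = 0.388: n_A2 = 2.53, n_B2 = 0.612, n_B1 = 0.388, n_T = 4.35.
p_i = (n_i/n_T)·P. K_p = p_B1 / (p_A2 p_B2) = 0.178 atm^-1.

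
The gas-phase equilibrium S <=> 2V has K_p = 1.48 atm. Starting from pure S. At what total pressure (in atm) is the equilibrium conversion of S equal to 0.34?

P = 2.83 atm

Take 1 mol S as basis and let X be its fractional conversion, so ξ = X.
Species balance: n_S = 1 − X; n_V = 2X.
n_T = Σnᵢ = 1 + X.
K_p = p_V^2 / (p_S) with p_i = (n_i/n_T)·P.
At X = 0.34: the mole-fraction product g(X) = Π y_i^ν_i = 0.5228. Since K_p = g(X)·P^{1}, P = (K_p/g)^(1/1) = (1.48/0.5228)^(1/1) = 2.83 atm.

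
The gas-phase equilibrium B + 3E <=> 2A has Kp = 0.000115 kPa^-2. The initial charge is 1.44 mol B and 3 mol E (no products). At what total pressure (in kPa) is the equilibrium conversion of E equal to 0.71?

Basis: 3 mol E initially; let X = conversion of E. Extent ξ = X.
Mole table: n_B = 1.44 − X; n_E = 3 − 3X; n_A = 2X.
n_T = Σnᵢ = 4.44 − 2X.
Kp = p_A^2 / (p_B p_E^3) with p_i = (n_i/n_T)·P.
At X = 0.71: the mole-fraction product g(X) = Π y_i^ν_i = 38.26. Since Kp = g(X)·P^{-2}, P = (g/Kp)^(1/2) = (38.26/0.000115)^(1/2) = 577 kPa.

P = 577 kPa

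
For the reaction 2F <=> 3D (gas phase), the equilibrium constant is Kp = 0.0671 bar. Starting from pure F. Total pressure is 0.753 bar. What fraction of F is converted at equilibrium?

X = 0.255

Basis: 1 mol F initially; let X = conversion of F. Extent ξ = 0.5X.
Mole table: n_F = 1 − X; n_D = 1.5X.
n_T = Σnᵢ = 1 + 0.5X.
y_i = n_i/n_T, p_i = y_i·P. Kp = p_D^3 / (p_F^2).
Substituting and setting equal to 0.0671 bar gives a polynomial in X; the root in (0,1) is X = 0.255.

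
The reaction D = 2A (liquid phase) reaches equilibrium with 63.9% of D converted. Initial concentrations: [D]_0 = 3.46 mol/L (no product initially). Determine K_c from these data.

Let X = conversion of D.
Concentrations: [D] = 3.46 − 3.46X; [A] = 6.92X.
At X = 0.639: [D] = 1.25, [A] = 4.42.
K_c = [A]^2 / ([D]) = 15.7 mol/L.

K_c = 15.7 mol/L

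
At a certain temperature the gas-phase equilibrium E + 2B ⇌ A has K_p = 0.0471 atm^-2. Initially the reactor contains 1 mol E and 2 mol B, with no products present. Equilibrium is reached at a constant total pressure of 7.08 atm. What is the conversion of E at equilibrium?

X = 0.409

Let X = conversion of E (basis 1 mol E); extent of reaction ξ = X.
Mole table: n_E = 1 − X; n_B = 2 − 2X; n_A = X.
n_T = Σnᵢ = 3 − 2X.
With p_i = (n_i/n_T)P, K_p = p_A / (p_E p_B^2).
Equating to 0.0471 atm^-2 and solving on 0 < X < 1: X = 0.409.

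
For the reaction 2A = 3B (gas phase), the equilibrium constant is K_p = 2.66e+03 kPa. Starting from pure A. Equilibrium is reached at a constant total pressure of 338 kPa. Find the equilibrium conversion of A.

Take 1 mol A as basis and let X be its fractional conversion, so ξ = 0.5X.
Species balance: n_A = 1 − X; n_B = 1.5X.
n_T = Σnᵢ = 1 + 0.5X.
y_i = n_i/n_T, p_i = y_i·P. K_p = p_B^3 / (p_A^2).
Substituting and setting equal to 2.66e+03 kPa gives a polynomial in X; the root in (0,1) is X = 0.682.

X = 0.682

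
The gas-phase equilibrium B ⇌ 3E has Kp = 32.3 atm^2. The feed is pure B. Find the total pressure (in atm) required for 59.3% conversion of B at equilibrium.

Take 1 mol B as basis and let X be its fractional conversion, so ξ = X.
At extent ξ: n_B = 1 − X; n_E = 3X.
n_T = Σnᵢ = 1 + 2X.
Kp = p_E^3 / (p_B) with p_i = (n_i/n_T)·P.
At X = 0.593: the mole-fraction product g(X) = Π y_i^ν_i = 2.895. Since Kp = g(X)·P^{2}, P = (Kp/g)^(1/2) = (32.3/2.895)^(1/2) = 3.34 atm.

P = 3.34 atm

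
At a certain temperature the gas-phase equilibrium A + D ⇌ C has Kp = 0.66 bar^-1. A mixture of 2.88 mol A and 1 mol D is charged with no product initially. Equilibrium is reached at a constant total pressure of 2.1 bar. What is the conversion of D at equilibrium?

X = 0.494

Basis: 1 mol D initially; let X = conversion of D. Extent ξ = X.
At extent ξ: n_A = 2.88 − X; n_D = 1 − X; n_C = X.
Summing: n_T = 3.88 − X.
Mole fractions y_i = n_i/n_T; Kp = p_C / (p_A p_D) with p_i = y_i·P.
Setting this equal to 0.66 bar^-1 and taking the physical root (0 < X < 1) gives X = 0.494.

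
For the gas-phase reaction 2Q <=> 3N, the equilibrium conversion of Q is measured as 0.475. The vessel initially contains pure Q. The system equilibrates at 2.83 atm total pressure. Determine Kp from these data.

Basis: 1 mol Q initially; let X = conversion of Q. Extent ξ = 0.5X.
At extent ξ: n_Q = 1 − X; n_N = 1.5X.
Summing: n_T = 1 + 0.5X.
At X = 0.475: n_Q = 0.525, n_N = 0.712, n_T = 1.24.
p_i = (n_i/n_T)·P. Kp = p_N^3 / (p_Q^2) = 3 atm.

Kp = 3 atm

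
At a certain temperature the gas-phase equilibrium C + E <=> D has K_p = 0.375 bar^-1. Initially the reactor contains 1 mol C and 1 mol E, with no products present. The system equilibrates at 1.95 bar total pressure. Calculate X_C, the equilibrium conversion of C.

Let X = conversion of C (basis 1 mol C); extent of reaction ξ = X.
Mole table: n_C = 1 − X; n_E = 1 − X; n_D = X.
Total moles n_T = 2 − X.
y_i = n_i/n_T, p_i = y_i·P. K_p = p_D / (p_C p_E).
Equating to 0.375 bar^-1 and solving on 0 < X < 1: X = 0.240.

X = 0.240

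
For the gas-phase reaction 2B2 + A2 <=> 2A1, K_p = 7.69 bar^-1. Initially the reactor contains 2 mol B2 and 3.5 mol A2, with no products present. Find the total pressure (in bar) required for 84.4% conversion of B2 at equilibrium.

P = 6.67 bar

Take 2 mol B2 as basis and let X be its fractional conversion, so ξ = X.
Species balance: n_B2 = 2 − 2X; n_A2 = 3.5 − X; n_A1 = 2X.
Total moles n_T = 5.5 − X.
K_p = p_A1^2 / (p_B2^2 p_A2) with p_i = (n_i/n_T)·P.
At X = 0.844: the mole-fraction product g(X) = Π y_i^ν_i = 51.31. Since K_p = g(X)·P^{-1}, P = (g/K_p)^(1/1) = (51.31/7.69)^(1/1) = 6.67 bar.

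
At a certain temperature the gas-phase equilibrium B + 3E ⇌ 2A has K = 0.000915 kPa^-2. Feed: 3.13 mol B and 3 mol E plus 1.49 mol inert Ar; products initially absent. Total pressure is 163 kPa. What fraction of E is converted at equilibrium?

Basis: 3 mol E initially; let X = conversion of E. Extent ξ = X.
At extent ξ: n_B = 3.13 − X; n_E = 3 − 3X; n_A = 2X; n_I = 1.49 (inert).
Total moles n_T = 7.62 − 2X.
y_i = n_i/n_T, p_i = y_i·P. K = p_A^2 / (p_B p_E^3).
Equating to 0.000915 kPa^-2 and solving on 0 < X < 1: X = 0.653.

X = 0.653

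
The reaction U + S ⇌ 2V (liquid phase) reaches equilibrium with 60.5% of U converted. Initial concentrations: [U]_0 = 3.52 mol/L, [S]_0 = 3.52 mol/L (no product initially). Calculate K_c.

Let X = conversion of U.
Concentrations: [U] = 3.52 − 3.52X; [S] = 3.52 − 3.52X; [V] = 7.04X.
At X = 0.605: [U] = 1.39, [S] = 1.39, [V] = 4.26.
K_c = [V]^2 / ([U] [S]) = 9.38.

K_c = 9.38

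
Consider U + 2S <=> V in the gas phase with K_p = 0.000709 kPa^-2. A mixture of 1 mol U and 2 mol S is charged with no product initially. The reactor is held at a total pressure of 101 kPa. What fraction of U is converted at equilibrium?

Basis: 1 mol U initially; let X = conversion of U. Extent ξ = X.
At extent ξ: n_U = 1 − X; n_S = 2 − 2X; n_V = X.
n_T = Σnᵢ = 3 − 2X.
Mole fractions y_i = n_i/n_T; K_p = p_V / (p_U p_S^2) with p_i = y_i·P.
Equating to 0.000709 kPa^-2 and solving on 0 < X < 1: X = 0.593.

X = 0.593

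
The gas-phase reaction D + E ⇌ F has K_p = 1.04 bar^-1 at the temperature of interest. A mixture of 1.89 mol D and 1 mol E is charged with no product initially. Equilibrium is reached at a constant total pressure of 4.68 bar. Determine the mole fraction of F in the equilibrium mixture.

y_F = 0.334

Take 1 mol E as basis and let X be its fractional conversion, so ξ = X.
At extent ξ: n_D = 1.89 − X; n_E = 1 − X; n_F = X.
n_T = Σnᵢ = 2.89 − X.
y_i = n_i/n_T, p_i = y_i·P. K_p = p_F / (p_D p_E).
This yields a degree-2 equation in X; solving on (0,1), X = 0.724.
Then n_F = 0.724, n_T = 2.17, so y_F = 0.334.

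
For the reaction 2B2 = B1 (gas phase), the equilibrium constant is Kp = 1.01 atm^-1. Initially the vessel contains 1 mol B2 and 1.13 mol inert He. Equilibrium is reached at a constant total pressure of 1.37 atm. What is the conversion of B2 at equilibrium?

X = 0.446

Take 1 mol B2 as basis and let X be its fractional conversion, so ξ = 0.5X.
Mole table: n_B2 = 1 − X; n_B1 = 0.5X; n_I = 1.13 (inert).
n_T = Σnᵢ = 2.13 − 0.5X.
Mole fractions y_i = n_i/n_T; Kp = p_B1 / (p_B2^2) with p_i = y_i·P.
This yields a degree-2 equation in X; solving on (0,1), X = 0.446.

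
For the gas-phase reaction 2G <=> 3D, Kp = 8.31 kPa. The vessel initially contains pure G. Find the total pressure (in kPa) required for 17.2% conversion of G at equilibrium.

Take 1 mol G as basis and let X be its fractional conversion, so ξ = 0.5X.
At extent ξ: n_G = 1 − X; n_D = 1.5X.
n_T = Σnᵢ = 1 + 0.5X.
Kp = p_D^3 / (p_G^2) with p_i = (n_i/n_T)·P.
At X = 0.172: the mole-fraction product g(X) = Π y_i^ν_i = 0.02307. Since Kp = g(X)·P^{1}, P = (Kp/g)^(1/1) = (8.31/0.02307)^(1/1) = 360 kPa.

P = 360 kPa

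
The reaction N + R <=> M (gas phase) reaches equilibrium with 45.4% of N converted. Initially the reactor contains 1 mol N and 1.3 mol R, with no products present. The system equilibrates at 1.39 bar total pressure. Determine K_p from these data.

K_p = 1.31 bar^-1

Let X = conversion of N (basis 1 mol N); extent of reaction ξ = X.
Moles: n_N = 1 − X; n_R = 1.3 − X; n_M = X.
Total moles n_T = 2.3 − X.
At X = 0.454: n_N = 0.546, n_R = 0.846, n_M = 0.454, n_T = 1.85.
p_i = (n_i/n_T)·P. K_p = p_M / (p_N p_R) = 1.31 bar^-1.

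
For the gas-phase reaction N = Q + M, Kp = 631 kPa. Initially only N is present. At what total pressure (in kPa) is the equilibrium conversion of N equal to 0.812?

P = 326 kPa

Let X = conversion of N (basis 1 mol N); extent of reaction ξ = X.
At extent ξ: n_N = 1 − X; n_Q = X; n_M = X.
n_T = Σnᵢ = 1 + X.
Kp = p_Q p_M / (p_N) with p_i = (n_i/n_T)·P.
At X = 0.812: the mole-fraction product g(X) = Π y_i^ν_i = 1.936. Since Kp = g(X)·P^{1}, P = (Kp/g)^(1/1) = (631/1.936)^(1/1) = 326 kPa.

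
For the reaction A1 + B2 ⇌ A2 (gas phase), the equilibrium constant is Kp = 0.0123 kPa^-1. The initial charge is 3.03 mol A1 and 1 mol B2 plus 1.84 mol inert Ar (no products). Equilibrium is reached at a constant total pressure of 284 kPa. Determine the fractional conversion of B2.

Take 1 mol B2 as basis and let X be its fractional conversion, so ξ = X.
Species balance: n_A1 = 3.03 − X; n_B2 = 1 − X; n_A2 = X; n_I = 1.84 (inert).
Total moles n_T = 5.87 − X.
y_i = n_i/n_T, p_i = y_i·P. Kp = p_A2 / (p_A1 p_B2).
Setting this equal to 0.0123 kPa^-1 and taking the physical root (0 < X < 1) gives X = 0.616.

X = 0.616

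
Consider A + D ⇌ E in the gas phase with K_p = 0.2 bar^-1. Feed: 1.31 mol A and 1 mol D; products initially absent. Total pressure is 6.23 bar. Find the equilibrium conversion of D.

X = 0.376

Take 1 mol D as basis and let X be its fractional conversion, so ξ = X.
At extent ξ: n_A = 1.31 − X; n_D = 1 − X; n_E = X.
Total moles n_T = 2.31 − X.
Mole fractions y_i = n_i/n_T; K_p = p_E / (p_A p_D) with p_i = y_i·P.
Substituting and setting equal to 0.2 bar^-1 gives a polynomial in X; the root in (0,1) is X = 0.376.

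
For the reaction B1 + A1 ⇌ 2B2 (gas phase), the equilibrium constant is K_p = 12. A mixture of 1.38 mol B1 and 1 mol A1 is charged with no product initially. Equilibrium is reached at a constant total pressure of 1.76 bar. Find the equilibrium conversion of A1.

X = 0.728

Basis: 1 mol A1 initially; let X = conversion of A1. Extent ξ = X.
Species balance: n_B1 = 1.38 − X; n_A1 = 1 − X; n_B2 = 2X.
Since Δν = 0, n_T = 2.38 throughout.
y_i = n_i/n_T, p_i = y_i·P. K_p = p_B2^2 / (p_B1 p_A1).
Substituting and setting equal to 12 gives a polynomial in X; the root in (0,1) is X = 0.728.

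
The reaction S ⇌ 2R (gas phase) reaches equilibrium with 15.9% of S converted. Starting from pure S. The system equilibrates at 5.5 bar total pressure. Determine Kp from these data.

Kp = 0.571 bar

Basis: 1 mol S initially; let X = conversion of S. Extent ξ = X.
At extent ξ: n_S = 1 − X; n_R = 2X.
Total moles n_T = 1 + X.
At X = 0.159: n_S = 0.841, n_R = 0.318, n_T = 1.16.
p_i = (n_i/n_T)·P. Kp = p_R^2 / (p_S) = 0.571 bar.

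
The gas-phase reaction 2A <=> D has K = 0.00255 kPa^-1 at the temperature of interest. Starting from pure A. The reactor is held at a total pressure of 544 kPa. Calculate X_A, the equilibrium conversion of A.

Take 1 mol A as basis and let X be its fractional conversion, so ξ = 0.5X.
At extent ξ: n_A = 1 − X; n_D = 0.5X.
n_T = Σnᵢ = 1 − 0.5X.
Mole fractions y_i = n_i/n_T; K = p_D / (p_A^2) with p_i = y_i·P.
Setting this equal to 0.00255 kPa^-1 and taking the physical root (0 < X < 1) gives X = 0.609.

X = 0.609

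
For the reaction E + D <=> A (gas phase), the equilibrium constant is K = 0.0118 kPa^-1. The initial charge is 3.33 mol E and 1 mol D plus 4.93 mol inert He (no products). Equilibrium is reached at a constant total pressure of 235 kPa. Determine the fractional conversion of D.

X = 0.474

Let X = conversion of D (basis 1 mol D); extent of reaction ξ = X.
Moles: n_E = 3.33 − X; n_D = 1 − X; n_A = X; n_I = 4.93 (inert).
Total moles n_T = 9.26 − X.
y_i = n_i/n_T, p_i = y_i·P. K = p_A / (p_E p_D).
Setting this equal to 0.0118 kPa^-1 and taking the physical root (0 < X < 1) gives X = 0.474.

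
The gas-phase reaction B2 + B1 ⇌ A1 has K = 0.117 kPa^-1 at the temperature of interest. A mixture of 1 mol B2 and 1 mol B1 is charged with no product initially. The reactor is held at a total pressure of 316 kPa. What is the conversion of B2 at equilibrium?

X = 0.838

Take 1 mol B2 as basis and let X be its fractional conversion, so ξ = X.
Species balance: n_B2 = 1 − X; n_B1 = 1 − X; n_A1 = X.
Total moles n_T = 2 − X.
With p_i = (n_i/n_T)P, K = p_A1 / (p_B2 p_B1).
This yields a degree-2 equation in X; solving on (0,1), X = 0.838.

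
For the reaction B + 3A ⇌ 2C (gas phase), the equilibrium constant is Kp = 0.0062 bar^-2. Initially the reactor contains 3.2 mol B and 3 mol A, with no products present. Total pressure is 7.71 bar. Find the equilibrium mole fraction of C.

y_C = 0.102

Basis: 3 mol A initially; let X = conversion of A. Extent ξ = X.
Species balance: n_B = 3.2 − X; n_A = 3 − 3X; n_C = 2X.
Summing: n_T = 6.2 − 2X.
y_i = n_i/n_T, p_i = y_i·P. Kp = p_C^2 / (p_B p_A^3).
Setting this equal to 0.0062 bar^-2 and taking the physical root (0 < X < 1) gives X = 0.288.
Then n_C = 0.575, n_T = 5.62, so y_C = 0.102.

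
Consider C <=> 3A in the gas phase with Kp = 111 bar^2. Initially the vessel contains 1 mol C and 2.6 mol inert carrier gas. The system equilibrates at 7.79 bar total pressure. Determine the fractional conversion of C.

Basis: 1 mol C initially; let X = conversion of C. Extent ξ = X.
Species balance: n_C = 1 − X; n_A = 3X; n_I = 2.6 (inert).
Summing: n_T = 3.6 + 2X.
Mole fractions y_i = n_i/n_T; Kp = p_A^3 / (p_C) with p_i = y_i·P.
Equating to 111 bar^2 and solving on 0 < X < 1: X = 0.756.

X = 0.756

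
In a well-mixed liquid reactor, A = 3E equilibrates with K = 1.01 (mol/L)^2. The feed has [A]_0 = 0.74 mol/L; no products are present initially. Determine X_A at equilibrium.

X = 0.353

Let X = conversion of A; extent ξ = 0.74·X mol/L.
Concentrations: [A] = 0.74 − 0.74X; [E] = 2.22X.
K = [E]^3 / ([A]).
This equals 1.01 at X = 0.353 (the root in 0 < X < 1).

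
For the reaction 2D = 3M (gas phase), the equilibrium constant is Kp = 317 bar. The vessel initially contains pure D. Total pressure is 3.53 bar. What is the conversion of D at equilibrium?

X = 0.869

Let X = conversion of D (basis 1 mol D); extent of reaction ξ = 0.5X.
At extent ξ: n_D = 1 − X; n_M = 1.5X.
Summing: n_T = 1 + 0.5X.
y_i = n_i/n_T, p_i = y_i·P. Kp = p_M^3 / (p_D^2).
Setting this equal to 317 bar and taking the physical root (0 < X < 1) gives X = 0.869.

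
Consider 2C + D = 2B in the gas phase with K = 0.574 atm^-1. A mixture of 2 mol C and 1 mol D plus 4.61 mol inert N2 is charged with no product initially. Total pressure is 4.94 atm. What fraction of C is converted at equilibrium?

Take 2 mol C as basis and let X be its fractional conversion, so ξ = X.
Mole table: n_C = 2 − 2X; n_D = 1 − X; n_B = 2X; n_I = 4.61 (inert).
Total moles n_T = 7.61 − X.
y_i = n_i/n_T, p_i = y_i·P. K = p_B^2 / (p_C^2 p_D).
This yields a degree-3 equation in X; solving on (0,1), X = 0.337.

X = 0.337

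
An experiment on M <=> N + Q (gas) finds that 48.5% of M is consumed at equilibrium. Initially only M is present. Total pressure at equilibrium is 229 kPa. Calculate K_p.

Basis: 1 mol M initially; let X = conversion of M. Extent ξ = X.
Mole table: n_M = 1 − X; n_N = X; n_Q = X.
Summing: n_T = 1 + X.
At X = 0.485: n_M = 0.515, n_N = 0.485, n_Q = 0.485, n_T = 1.48.
p_i = (n_i/n_T)·P. K_p = p_N p_Q / (p_M) = 70.4 kPa.

K_p = 70.4 kPa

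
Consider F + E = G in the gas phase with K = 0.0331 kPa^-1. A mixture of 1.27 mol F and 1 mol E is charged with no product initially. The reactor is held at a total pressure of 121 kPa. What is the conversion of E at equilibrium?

X = 0.613

Let X = conversion of E (basis 1 mol E); extent of reaction ξ = X.
Moles: n_F = 1.27 − X; n_E = 1 − X; n_G = X.
Summing: n_T = 2.27 − X.
With p_i = (n_i/n_T)P, K = p_G / (p_F p_E).
This yields a degree-2 equation in X; solving on (0,1), X = 0.613.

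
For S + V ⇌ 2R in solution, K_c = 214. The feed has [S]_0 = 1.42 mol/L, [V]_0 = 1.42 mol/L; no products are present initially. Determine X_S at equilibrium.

X = 0.880

Let X = conversion of S; extent ξ = 1.42·X mol/L.
Concentrations: [S] = 1.42 − 1.42X; [V] = 1.42 − 1.42X; [R] = 2.84X.
K_c = [R]^2 / ([S] [V]).
This equals 214 at X = 0.880 (the root in 0 < X < 1).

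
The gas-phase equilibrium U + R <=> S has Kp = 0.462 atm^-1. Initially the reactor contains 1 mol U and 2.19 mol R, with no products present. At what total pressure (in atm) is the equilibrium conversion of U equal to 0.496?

Take 1 mol U as basis and let X be its fractional conversion, so ξ = X.
Moles: n_U = 1 − X; n_R = 2.19 − X; n_S = X.
Total moles n_T = 3.19 − X.
Kp = p_S / (p_U p_R) with p_i = (n_i/n_T)·P.
At X = 0.496: the mole-fraction product g(X) = Π y_i^ν_i = 1.565. Since Kp = g(X)·P^{-1}, P = (g/Kp)^(1/1) = (1.565/0.462)^(1/1) = 3.39 atm.

P = 3.39 atm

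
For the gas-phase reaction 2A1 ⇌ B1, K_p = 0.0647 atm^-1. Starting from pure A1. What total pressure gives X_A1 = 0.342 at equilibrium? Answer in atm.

P = 5.06 atm

Let X = conversion of A1 (basis 1 mol A1); extent of reaction ξ = 0.5X.
Species balance: n_A1 = 1 − X; n_B1 = 0.5X.
Summing: n_T = 1 − 0.5X.
K_p = p_B1 / (p_A1^2) with p_i = (n_i/n_T)·P.
At X = 0.342: the mole-fraction product g(X) = Π y_i^ν_i = 0.3274. Since K_p = g(X)·P^{-1}, P = (g/K_p)^(1/1) = (0.3274/0.0647)^(1/1) = 5.06 atm.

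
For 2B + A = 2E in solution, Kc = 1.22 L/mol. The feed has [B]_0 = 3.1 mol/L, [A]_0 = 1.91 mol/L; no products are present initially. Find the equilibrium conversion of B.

Let X = conversion of B; extent ξ = 3.1X/2 mol/L.
Concentrations: [B] = 3.1 − 3.1X; [A] = 1.91 − 1.55X; [E] = 3.1X.
Kc = [E]^2 / ([B]^2 [A]).
Equating to 1.22 L/mol: the physical root is X = 0.535.

X = 0.535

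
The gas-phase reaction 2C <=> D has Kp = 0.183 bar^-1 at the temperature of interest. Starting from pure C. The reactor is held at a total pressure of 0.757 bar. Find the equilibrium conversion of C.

X = 0.198

Let X = conversion of C (basis 1 mol C); extent of reaction ξ = 0.5X.
Moles: n_C = 1 − X; n_D = 0.5X.
Total moles n_T = 1 − 0.5X.
With p_i = (n_i/n_T)P, Kp = p_D / (p_C^2).
Equating to 0.183 bar^-1 and solving on 0 < X < 1: X = 0.198.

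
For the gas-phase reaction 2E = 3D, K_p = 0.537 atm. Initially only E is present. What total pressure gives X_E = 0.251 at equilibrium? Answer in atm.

Let X = conversion of E (basis 1 mol E); extent of reaction ξ = 0.5X.
Species balance: n_E = 1 − X; n_D = 1.5X.
Total moles n_T = 1 + 0.5X.
K_p = p_D^3 / (p_E^2) with p_i = (n_i/n_T)·P.
At X = 0.251: the mole-fraction product g(X) = Π y_i^ν_i = 0.08453. Since K_p = g(X)·P^{1}, P = (K_p/g)^(1/1) = (0.537/0.08453)^(1/1) = 6.35 atm.

P = 6.35 atm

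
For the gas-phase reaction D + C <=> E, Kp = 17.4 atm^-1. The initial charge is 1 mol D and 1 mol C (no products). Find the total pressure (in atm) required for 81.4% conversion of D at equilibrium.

Basis: 1 mol D initially; let X = conversion of D. Extent ξ = X.
At extent ξ: n_D = 1 − X; n_C = 1 − X; n_E = X.
n_T = Σnᵢ = 2 − X.
Kp = p_E / (p_D p_C) with p_i = (n_i/n_T)·P.
At X = 0.814: the mole-fraction product g(X) = Π y_i^ν_i = 27.91. Since Kp = g(X)·P^{-1}, P = (g/Kp)^(1/1) = (27.91/17.4)^(1/1) = 1.6 atm.

P = 1.6 atm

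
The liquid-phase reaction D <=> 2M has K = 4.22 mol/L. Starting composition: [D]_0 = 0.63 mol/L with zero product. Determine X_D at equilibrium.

Let X = conversion of D; extent ξ = 0.63·X mol/L.
Concentrations: [D] = 0.63 − 0.63X; [M] = 1.26X.
K = [M]^2 / ([D]).
Solving K = 4.22 for X ∈ (0,1): X = 0.704.

X = 0.704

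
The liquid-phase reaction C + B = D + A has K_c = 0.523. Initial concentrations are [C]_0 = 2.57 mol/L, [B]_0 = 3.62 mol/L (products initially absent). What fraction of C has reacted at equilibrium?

X = 0.493

Let X = conversion of C; extent ξ = 2.57·X mol/L.
Concentrations: [C] = 2.57 − 2.57X; [B] = 3.62 − 2.57X; [D] = 2.57X; [A] = 2.57X.
K_c = [D] [A] / ([C] [B]).
Equating to 0.523: the physical root is X = 0.493.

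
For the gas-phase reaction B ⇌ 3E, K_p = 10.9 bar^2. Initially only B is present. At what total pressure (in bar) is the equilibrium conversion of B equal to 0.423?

P = 3.24 bar

Take 1 mol B as basis and let X be its fractional conversion, so ξ = X.
Moles: n_B = 1 − X; n_E = 3X.
Summing: n_T = 1 + 2X.
K_p = p_E^3 / (p_B) with p_i = (n_i/n_T)·P.
At X = 0.423: the mole-fraction product g(X) = Π y_i^ν_i = 1.039. Since K_p = g(X)·P^{2}, P = (K_p/g)^(1/2) = (10.9/1.039)^(1/2) = 3.24 bar.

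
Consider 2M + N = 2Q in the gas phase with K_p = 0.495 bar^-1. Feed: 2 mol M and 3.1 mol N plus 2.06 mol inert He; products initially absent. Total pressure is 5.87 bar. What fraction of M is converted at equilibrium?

X = 0.515

Take 2 mol M as basis and let X be its fractional conversion, so ξ = X.
Species balance: n_M = 2 − 2X; n_N = 3.1 − X; n_Q = 2X; n_I = 2.06 (inert).
Total moles n_T = 7.16 − X.
With p_i = (n_i/n_T)P, K_p = p_Q^2 / (p_M^2 p_N).
Setting this equal to 0.495 bar^-1 and taking the physical root (0 < X < 1) gives X = 0.515.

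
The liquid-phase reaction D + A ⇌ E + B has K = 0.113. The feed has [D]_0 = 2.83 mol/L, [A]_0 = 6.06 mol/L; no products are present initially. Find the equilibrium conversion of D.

X = 0.359

Let X = conversion of D; extent ξ = 2.83·X mol/L.
Concentrations: [D] = 2.83 − 2.83X; [A] = 6.06 − 2.83X; [E] = 2.83X; [B] = 2.83X.
K = [E] [B] / ([D] [A]).
This equals 0.113 at X = 0.359 (the root in 0 < X < 1).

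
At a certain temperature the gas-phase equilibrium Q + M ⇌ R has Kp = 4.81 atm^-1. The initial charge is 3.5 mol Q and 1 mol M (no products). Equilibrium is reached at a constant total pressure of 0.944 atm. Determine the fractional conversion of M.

Basis: 1 mol M initially; let X = conversion of M. Extent ξ = X.
Mole table: n_Q = 3.5 − X; n_M = 1 − X; n_R = X.
Total moles n_T = 4.5 − X.
y_i = n_i/n_T, p_i = y_i·P. Kp = p_R / (p_Q p_M).
Setting this equal to 4.81 atm^-1 and taking the physical root (0 < X < 1) gives X = 0.769.

X = 0.769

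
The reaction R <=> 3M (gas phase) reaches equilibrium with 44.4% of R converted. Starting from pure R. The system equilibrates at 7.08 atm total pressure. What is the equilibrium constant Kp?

Kp = 59.8 atm^2

Let X = conversion of R (basis 1 mol R); extent of reaction ξ = X.
At extent ξ: n_R = 1 − X; n_M = 3X.
Summing: n_T = 1 + 2X.
At X = 0.444: n_R = 0.556, n_M = 1.33, n_T = 1.89.
p_i = (n_i/n_T)·P. Kp = p_M^3 / (p_R) = 59.8 atm^2.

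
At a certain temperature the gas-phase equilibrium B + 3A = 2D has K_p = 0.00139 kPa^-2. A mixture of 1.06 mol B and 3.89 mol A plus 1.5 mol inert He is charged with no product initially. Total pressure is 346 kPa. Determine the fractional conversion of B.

Take 1.06 mol B as basis and let X be its fractional conversion, so ξ = 1.06X.
Species balance: n_B = 1.06 − 1.06X; n_A = 3.89 − 3.18X; n_D = 2.12X; n_I = 1.5 (inert).
n_T = Σnᵢ = 6.45 − 2.12X.
Mole fractions y_i = n_i/n_T; K_p = p_D^2 / (p_B p_A^3) with p_i = y_i·P.
This yields a degree-4 equation in X; solving on (0,1), X = 0.820.

X = 0.820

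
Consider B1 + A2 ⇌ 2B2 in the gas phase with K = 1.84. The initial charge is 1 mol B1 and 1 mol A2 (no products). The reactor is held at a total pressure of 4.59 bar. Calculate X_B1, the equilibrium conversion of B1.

Basis: 1 mol B1 initially; let X = conversion of B1. Extent ξ = X.
Species balance: n_B1 = 1 − X; n_A2 = 1 − X; n_B2 = 2X.
Total moles n_T = 2 (Δν = 0, constant).
Mole fractions y_i = n_i/n_T; K = p_B2^2 / (p_B1 p_A2) with p_i = y_i·P.
Equating to 1.84 and solving on 0 < X < 1: X = 0.404.

X = 0.404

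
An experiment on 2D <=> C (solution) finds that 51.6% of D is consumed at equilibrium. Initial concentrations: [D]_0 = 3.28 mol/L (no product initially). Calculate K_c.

Let X = conversion of D.
Concentrations: [D] = 3.28 − 3.28X; [C] = 1.64X.
At X = 0.516: [D] = 1.59, [C] = 0.846.
K_c = [C] / ([D]^2) = 0.336 L/mol.

K_c = 0.336 L/mol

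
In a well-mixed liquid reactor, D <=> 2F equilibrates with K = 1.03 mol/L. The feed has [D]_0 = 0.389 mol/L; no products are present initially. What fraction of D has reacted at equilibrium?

Let X = conversion of D; extent ξ = 0.389·X mol/L.
Concentrations: [D] = 0.389 − 0.389X; [F] = 0.778X.
K = [F]^2 / ([D]).
Solving K = 1.03 for X ∈ (0,1): X = 0.547.

X = 0.547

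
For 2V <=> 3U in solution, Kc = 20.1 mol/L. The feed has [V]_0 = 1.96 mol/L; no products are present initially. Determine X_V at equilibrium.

X = 0.679

Let X = conversion of V; extent ξ = 1.96X/2 mol/L.
Concentrations: [V] = 1.96 − 1.96X; [U] = 2.94X.
Kc = [U]^3 / ([V]^2).
Setting equal to 20.1 and solving for X on (0,1) gives X = 0.679.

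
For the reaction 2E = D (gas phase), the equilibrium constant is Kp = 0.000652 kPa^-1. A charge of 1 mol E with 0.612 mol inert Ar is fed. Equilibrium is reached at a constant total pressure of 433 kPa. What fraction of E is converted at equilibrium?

X = 0.226

Basis: 1 mol E initially; let X = conversion of E. Extent ξ = 0.5X.
Species balance: n_E = 1 − X; n_D = 0.5X; n_I = 0.612 (inert).
n_T = Σnᵢ = 1.61 − 0.5X.
With p_i = (n_i/n_T)P, Kp = p_D / (p_E^2).
Equating to 0.000652 kPa^-1 and solving on 0 < X < 1: X = 0.226.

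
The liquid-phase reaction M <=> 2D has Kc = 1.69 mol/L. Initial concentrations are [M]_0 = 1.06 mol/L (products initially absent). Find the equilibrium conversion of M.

Let X = conversion of M; extent ξ = 1.06·X mol/L.
Concentrations: [M] = 1.06 − 1.06X; [D] = 2.12X.
Kc = [D]^2 / ([M]).
This equals 1.69 at X = 0.463 (the root in 0 < X < 1).

X = 0.463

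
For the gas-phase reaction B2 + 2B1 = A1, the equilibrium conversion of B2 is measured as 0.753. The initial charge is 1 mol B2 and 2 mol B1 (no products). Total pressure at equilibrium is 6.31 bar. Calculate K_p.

Basis: 1 mol B2 initially; let X = conversion of B2. Extent ξ = X.
Species balance: n_B2 = 1 − X; n_B1 = 2 − 2X; n_A1 = X.
n_T = Σnᵢ = 3 − 2X.
At X = 0.753: n_B2 = 0.247, n_B1 = 0.494, n_A1 = 0.753, n_T = 1.49.
p_i = (n_i/n_T)·P. K_p = p_A1 / (p_B2 p_B1^2) = 0.7 bar^-2.

K_p = 0.7 bar^-2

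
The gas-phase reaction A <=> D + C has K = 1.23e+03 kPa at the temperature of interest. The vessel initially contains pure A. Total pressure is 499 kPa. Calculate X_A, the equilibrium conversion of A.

X = 0.843

Take 1 mol A as basis and let X be its fractional conversion, so ξ = X.
Species balance: n_A = 1 − X; n_D = X; n_C = X.
Summing: n_T = 1 + X.
Mole fractions y_i = n_i/n_T; K = p_D p_C / (p_A) with p_i = y_i·P.
Equating to 1.23e+03 kPa and solving on 0 < X < 1: X = 0.843.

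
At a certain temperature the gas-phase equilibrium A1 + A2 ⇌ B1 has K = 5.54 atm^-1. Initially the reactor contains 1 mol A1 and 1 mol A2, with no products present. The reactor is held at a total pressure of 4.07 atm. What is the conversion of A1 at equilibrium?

Basis: 1 mol A1 initially; let X = conversion of A1. Extent ξ = X.
Species balance: n_A1 = 1 − X; n_A2 = 1 − X; n_B1 = X.
n_T = Σnᵢ = 2 − X.
With p_i = (n_i/n_T)P, K = p_B1 / (p_A1 p_A2).
Setting this equal to 5.54 atm^-1 and taking the physical root (0 < X < 1) gives X = 0.794.

X = 0.794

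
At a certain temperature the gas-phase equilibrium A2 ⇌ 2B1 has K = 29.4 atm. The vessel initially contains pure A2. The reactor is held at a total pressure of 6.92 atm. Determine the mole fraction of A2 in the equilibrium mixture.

y_A2 = 0.164

Let X = conversion of A2 (basis 1 mol A2); extent of reaction ξ = X.
At extent ξ: n_A2 = 1 − X; n_B1 = 2X.
Total moles n_T = 1 + X.
y_i = n_i/n_T, p_i = y_i·P. K = p_B1^2 / (p_A2).
Equating to 29.4 atm and solving on 0 < X < 1: X = 0.718.
Then n_A2 = 0.282, n_T = 1.72, so y_A2 = 0.164.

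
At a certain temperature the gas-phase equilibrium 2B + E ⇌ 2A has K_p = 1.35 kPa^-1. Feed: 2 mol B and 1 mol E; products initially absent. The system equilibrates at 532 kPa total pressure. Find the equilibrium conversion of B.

Let X = conversion of B (basis 2 mol B); extent of reaction ξ = X.
Species balance: n_B = 2 − 2X; n_E = 1 − X; n_A = 2X.
Total moles n_T = 3 − X.
Mole fractions y_i = n_i/n_T; K_p = p_A^2 / (p_B^2 p_E) with p_i = y_i·P.
Equating to 1.35 kPa^-1 and solving on 0 < X < 1: X = 0.869.

X = 0.869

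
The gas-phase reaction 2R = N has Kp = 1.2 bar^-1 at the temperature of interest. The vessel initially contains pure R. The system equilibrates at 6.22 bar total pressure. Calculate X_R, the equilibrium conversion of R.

X = 0.820

Let X = conversion of R (basis 1 mol R); extent of reaction ξ = 0.5X.
Moles: n_R = 1 − X; n_N = 0.5X.
Summing: n_T = 1 − 0.5X.
Mole fractions y_i = n_i/n_T; Kp = p_N / (p_R^2) with p_i = y_i·P.
Substituting and setting equal to 1.2 bar^-1 gives a polynomial in X; the root in (0,1) is X = 0.820.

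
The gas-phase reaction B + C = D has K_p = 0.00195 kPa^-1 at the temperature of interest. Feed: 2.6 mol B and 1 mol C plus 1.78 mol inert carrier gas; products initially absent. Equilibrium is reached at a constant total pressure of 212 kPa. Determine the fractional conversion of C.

Basis: 1 mol C initially; let X = conversion of C. Extent ξ = X.
Moles: n_B = 2.6 − X; n_C = 1 − X; n_D = X; n_I = 1.78 (inert).
Summing: n_T = 5.38 − X.
Mole fractions y_i = n_i/n_T; K_p = p_D / (p_B p_C) with p_i = y_i·P.
Substituting and setting equal to 0.00195 kPa^-1 gives a polynomial in X; the root in (0,1) is X = 0.162.

X = 0.162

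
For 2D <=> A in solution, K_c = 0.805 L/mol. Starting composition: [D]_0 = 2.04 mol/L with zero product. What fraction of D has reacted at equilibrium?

Let X = conversion of D; extent ξ = 2.04X/2 mol/L.
Concentrations: [D] = 2.04 − 2.04X; [A] = 1.02X.
K_c = [A] / ([D]^2).
Solving K_c = 0.805 for X ∈ (0,1): X = 0.580.

X = 0.580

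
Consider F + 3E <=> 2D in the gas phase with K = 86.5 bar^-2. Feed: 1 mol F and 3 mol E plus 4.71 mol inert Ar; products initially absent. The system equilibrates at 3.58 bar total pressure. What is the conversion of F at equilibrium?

X = 0.750

Take 1 mol F as basis and let X be its fractional conversion, so ξ = X.
At extent ξ: n_F = 1 − X; n_E = 3 − 3X; n_D = 2X; n_I = 4.71 (inert).
n_T = Σnᵢ = 8.71 − 2X.
With p_i = (n_i/n_T)P, K = p_D^2 / (p_F p_E^3).
This yields a degree-4 equation in X; solving on (0,1), X = 0.750.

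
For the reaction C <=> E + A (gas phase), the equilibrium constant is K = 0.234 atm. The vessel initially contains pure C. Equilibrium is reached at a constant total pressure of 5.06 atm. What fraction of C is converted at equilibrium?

X = 0.210

Let X = conversion of C (basis 1 mol C); extent of reaction ξ = X.
At extent ξ: n_C = 1 − X; n_E = X; n_A = X.
Total moles n_T = 1 + X.
With p_i = (n_i/n_T)P, K = p_E p_A / (p_C).
Substituting and setting equal to 0.234 atm gives a polynomial in X; the root in (0,1) is X = 0.210.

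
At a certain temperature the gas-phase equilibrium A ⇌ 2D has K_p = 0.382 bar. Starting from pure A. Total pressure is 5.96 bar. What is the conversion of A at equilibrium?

X = 0.126

Basis: 1 mol A initially; let X = conversion of A. Extent ξ = X.
At extent ξ: n_A = 1 − X; n_D = 2X.
n_T = Σnᵢ = 1 + X.
Mole fractions y_i = n_i/n_T; K_p = p_D^2 / (p_A) with p_i = y_i·P.
Setting this equal to 0.382 bar and taking the physical root (0 < X < 1) gives X = 0.126.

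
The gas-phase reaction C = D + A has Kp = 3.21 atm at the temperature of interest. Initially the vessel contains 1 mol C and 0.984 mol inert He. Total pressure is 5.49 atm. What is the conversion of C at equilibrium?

X = 0.693

Let X = conversion of C (basis 1 mol C); extent of reaction ξ = X.
Moles: n_C = 1 − X; n_D = X; n_A = X; n_I = 0.984 (inert).
Total moles n_T = 1.98 + X.
Mole fractions y_i = n_i/n_T; Kp = p_D p_A / (p_C) with p_i = y_i·P.
Substituting and setting equal to 3.21 atm gives a polynomial in X; the root in (0,1) is X = 0.693.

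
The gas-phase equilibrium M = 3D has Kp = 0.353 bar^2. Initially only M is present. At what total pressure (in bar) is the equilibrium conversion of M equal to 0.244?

P = 1.23 bar

Let X = conversion of M (basis 1 mol M); extent of reaction ξ = X.
Species balance: n_M = 1 − X; n_D = 3X.
Total moles n_T = 1 + 2X.
Kp = p_D^3 / (p_M) with p_i = (n_i/n_T)·P.
At X = 0.244: the mole-fraction product g(X) = Π y_i^ν_i = 0.2343. Since Kp = g(X)·P^{2}, P = (Kp/g)^(1/2) = (0.353/0.2343)^(1/2) = 1.23 bar.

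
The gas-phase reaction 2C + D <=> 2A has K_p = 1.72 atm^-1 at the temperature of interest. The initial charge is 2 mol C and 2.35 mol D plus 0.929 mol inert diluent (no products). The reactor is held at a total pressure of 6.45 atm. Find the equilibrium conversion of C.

Take 2 mol C as basis and let X be its fractional conversion, so ξ = X.
Mole table: n_C = 2 − 2X; n_D = 2.35 − X; n_A = 2X; n_I = 0.929 (inert).
Summing: n_T = 5.28 − X.
Mole fractions y_i = n_i/n_T; K_p = p_A^2 / (p_C^2 p_D) with p_i = y_i·P.
Setting this equal to 1.72 atm^-1 and taking the physical root (0 < X < 1) gives X = 0.668.

X = 0.668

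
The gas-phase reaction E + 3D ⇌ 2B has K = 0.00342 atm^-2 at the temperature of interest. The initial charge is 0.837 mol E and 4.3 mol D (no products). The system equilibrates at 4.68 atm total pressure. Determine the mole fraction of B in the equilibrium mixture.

y_B = 0.072

Basis: 0.837 mol E initially; let X = conversion of E. Extent ξ = 0.837X.
Species balance: n_E = 0.837 − 0.837X; n_D = 4.3 − 2.51X; n_B = 1.67X.
n_T = Σnᵢ = 5.14 − 1.67X.
Mole fractions y_i = n_i/n_T; K = p_B^2 / (p_E p_D^3) with p_i = y_i·P.
Substituting and setting equal to 0.00342 atm^-2 gives a polynomial in X; the root in (0,1) is X = 0.205.
Then n_B = 0.343, n_T = 4.79, so y_B = 0.072.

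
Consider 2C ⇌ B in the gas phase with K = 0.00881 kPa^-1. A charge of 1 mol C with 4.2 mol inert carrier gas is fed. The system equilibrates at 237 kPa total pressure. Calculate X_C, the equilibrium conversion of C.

Let X = conversion of C (basis 1 mol C); extent of reaction ξ = 0.5X.
At extent ξ: n_C = 1 − X; n_B = 0.5X; n_I = 4.2 (inert).
Total moles n_T = 5.2 − 0.5X.
Mole fractions y_i = n_i/n_T; K = p_B / (p_C^2) with p_i = y_i·P.
This yields a degree-2 equation in X; solving on (0,1), X = 0.351.

X = 0.351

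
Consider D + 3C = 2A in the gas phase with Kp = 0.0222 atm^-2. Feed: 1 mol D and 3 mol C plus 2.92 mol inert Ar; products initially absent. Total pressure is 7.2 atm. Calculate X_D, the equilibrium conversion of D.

X = 0.246

Take 1 mol D as basis and let X be its fractional conversion, so ξ = X.
At extent ξ: n_D = 1 − X; n_C = 3 − 3X; n_A = 2X; n_I = 2.92 (inert).
n_T = Σnᵢ = 6.92 − 2X.
y_i = n_i/n_T, p_i = y_i·P. Kp = p_A^2 / (p_D p_C^3).
This yields a degree-4 equation in X; solving on (0,1), X = 0.246.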